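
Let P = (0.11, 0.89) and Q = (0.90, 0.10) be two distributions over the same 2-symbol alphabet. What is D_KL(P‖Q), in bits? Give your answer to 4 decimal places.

D(P‖Q) = Σ p·log₂(p/q).
  0.11·log₂(0.11/0.90) = -0.33357
  0.89·log₂(0.89/0.10) = 2.80689
D(P‖Q) = 2.4733 bits.

2.4733 bits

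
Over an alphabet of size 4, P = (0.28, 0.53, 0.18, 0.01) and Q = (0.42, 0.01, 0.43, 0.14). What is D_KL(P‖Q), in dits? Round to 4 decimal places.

0.7850 dits

D(P‖Q) = Σ p·log₁₀(p/q).
  0.28·log₁₀(0.28/0.42) = -0.04931
  0.53·log₁₀(0.53/0.01) = 0.91387
  0.18·log₁₀(0.18/0.43) = -0.06808
  0.01·log₁₀(0.01/0.14) = -0.01146
D(P‖Q) = 0.7850 dits.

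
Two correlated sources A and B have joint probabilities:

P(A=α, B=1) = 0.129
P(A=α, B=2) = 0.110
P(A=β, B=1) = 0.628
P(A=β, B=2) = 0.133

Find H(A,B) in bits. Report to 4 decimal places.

H(A,B) = −Σ p(x,y)·log₂ p(x,y) over all 4 cells.
  cell (α,1): −0.129·log₂0.129 = 0.38114
  cell (α,2): −0.110·log₂0.110 = 0.35029
  cell (β,1): −0.628·log₂0.628 = 0.42149
  cell (β,2): −0.133·log₂0.133 = 0.38710
Sum = 1.5400 bits.

1.5400 bits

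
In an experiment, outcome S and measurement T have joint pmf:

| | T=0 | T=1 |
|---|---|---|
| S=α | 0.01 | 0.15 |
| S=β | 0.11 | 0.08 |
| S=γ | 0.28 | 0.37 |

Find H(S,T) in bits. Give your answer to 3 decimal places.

H(S,T) = −Σ p(x,y)·log₂ p(x,y) over all 6 cells.
  cell (α,0): −0.01·log₂0.01 = 0.0664
  cell (α,1): −0.15·log₂0.15 = 0.4105
  cell (β,0): −0.11·log₂0.11 = 0.3503
  cell (β,1): −0.08·log₂0.08 = 0.2915
  cell (γ,0): −0.28·log₂0.28 = 0.5142
  cell (γ,1): −0.37·log₂0.37 = 0.5307
Sum = 2.164 bits.

2.164 bits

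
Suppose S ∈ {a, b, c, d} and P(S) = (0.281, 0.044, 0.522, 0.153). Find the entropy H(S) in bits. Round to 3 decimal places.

H(S) = −Σ p·log₂ p.
  −(0.281)·log₂(0.281) = 0.5146
  −(0.044)·log₂(0.044) = 0.1983
  −(0.522)·log₂(0.522) = 0.4896
  −(0.153)·log₂(0.153) = 0.4144
Sum: 0.5146 + 0.1983 + 0.4896 + 0.4144 = 1.617 bits.

1.617 bits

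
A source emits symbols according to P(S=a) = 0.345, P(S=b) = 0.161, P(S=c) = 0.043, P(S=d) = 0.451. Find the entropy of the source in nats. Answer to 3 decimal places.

H(S) = −Σ p·ln p.
  −(0.345)·ln(0.345) = 0.3672
  −(0.161)·ln(0.161) = 0.2940
  −(0.043)·ln(0.043) = 0.1353
  −(0.451)·ln(0.451) = 0.3591
Sum: 0.3672 + 0.2940 + 0.1353 + 0.3591 = 1.156 nats.

1.156 nats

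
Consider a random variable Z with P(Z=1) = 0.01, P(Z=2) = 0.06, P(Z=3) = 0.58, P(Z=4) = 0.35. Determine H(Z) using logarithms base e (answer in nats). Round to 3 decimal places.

H(Z) = −Σ p·ln p.
  −(0.01)·ln(0.01) = 0.0461
  −(0.06)·ln(0.06) = 0.1688
  −(0.58)·ln(0.58) = 0.3159
  −(0.35)·ln(0.35) = 0.3674
Sum: 0.0461 + 0.1688 + 0.3159 + 0.3674 = 0.898 nats.

0.898 nats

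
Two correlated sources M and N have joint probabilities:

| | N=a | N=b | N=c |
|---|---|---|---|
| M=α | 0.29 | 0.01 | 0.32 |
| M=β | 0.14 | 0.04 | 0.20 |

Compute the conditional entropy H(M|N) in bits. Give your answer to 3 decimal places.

0.927 bits

Chain rule: H(M|N) = H(M,N) − H(N).
Marginals: p(M) = (0.6200, 0.3800), p(N) = (0.4300, 0.0500, 0.5200).
H(M,N) = 2.1576 bits; H(N) = 1.2302 bits.
H(M|N) = 2.1576 − 1.2302 = 0.927 bits.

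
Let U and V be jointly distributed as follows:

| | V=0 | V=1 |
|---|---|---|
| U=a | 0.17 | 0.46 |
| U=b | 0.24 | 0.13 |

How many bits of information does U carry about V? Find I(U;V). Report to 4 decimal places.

0.1005 bits

Marginals: p(U) = (0.6300, 0.3700), p(V) = (0.4100, 0.5900).
I(U;V) = Σ p(x,y)·log₂[p(x,y)/(p(x)p(y))].
  (a,0): 0.17·log₂(0.6581) = -0.10260
  (a,1): 0.46·log₂(1.2376) = 0.14145
  (b,0): 0.24·log₂(1.5821) = 0.15884
  (b,1): 0.13·log₂(0.5955) = -0.09721
Sum = 0.1005 bits.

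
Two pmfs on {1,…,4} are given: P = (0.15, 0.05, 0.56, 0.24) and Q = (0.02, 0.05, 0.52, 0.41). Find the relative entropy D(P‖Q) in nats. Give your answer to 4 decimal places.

0.2152 nats

D(P‖Q) = Σ p·ln(p/q).
  0.15·ln(0.15/0.02) = 0.30224
  0.05·ln(0.05/0.05) = 0.00000
  0.56·ln(0.56/0.52) = 0.04150
  0.24·ln(0.24/0.41) = -0.12852
D(P‖Q) = 0.2152 nats.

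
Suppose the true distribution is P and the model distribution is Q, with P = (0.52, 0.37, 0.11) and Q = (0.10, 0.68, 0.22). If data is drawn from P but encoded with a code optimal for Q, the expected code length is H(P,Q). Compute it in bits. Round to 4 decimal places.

H(P,Q) = −Σ p·log₂ q.
  −0.52·log₂(0.10) = 1.72740
  −0.37·log₂(0.68) = 0.20587
  −0.11·log₂(0.22) = 0.24029
H(P,Q) = 2.1736 bits.

2.1736 bits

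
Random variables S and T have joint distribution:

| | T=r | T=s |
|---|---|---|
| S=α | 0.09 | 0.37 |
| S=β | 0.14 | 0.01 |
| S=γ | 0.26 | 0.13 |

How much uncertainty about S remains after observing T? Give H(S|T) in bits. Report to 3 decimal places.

1.195 bits

Chain rule: H(S|T) = H(S,T) − H(T).
Marginals: p(S) = (0.4600, 0.1500, 0.3900), p(T) = (0.4900, 0.5100).
H(S,T) = 2.1949 bits; H(T) = 0.9997 bits.
H(S|T) = 2.1949 − 0.9997 = 1.195 bits.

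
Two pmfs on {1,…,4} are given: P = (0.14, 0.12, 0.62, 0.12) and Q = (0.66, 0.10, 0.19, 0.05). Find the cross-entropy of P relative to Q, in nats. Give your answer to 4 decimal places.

1.7236 nats

H(P,Q) = −Σ p·ln q.
  −0.14·ln(0.66) = 0.05817
  −0.12·ln(0.10) = 0.27631
  −0.62·ln(0.19) = 1.02965
  −0.12·ln(0.05) = 0.35949
H(P,Q) = 1.7236 nats.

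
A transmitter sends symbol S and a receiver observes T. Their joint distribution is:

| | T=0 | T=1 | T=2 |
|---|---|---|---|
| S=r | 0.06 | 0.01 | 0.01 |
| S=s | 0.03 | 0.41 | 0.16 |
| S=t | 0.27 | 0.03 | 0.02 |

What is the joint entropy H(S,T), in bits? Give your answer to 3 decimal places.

H(S,T) = −Σ p(x,y)·log₂ p(x,y) over all 9 cells.
  cell (r,0): −0.06·log₂0.06 = 0.2435
  cell (r,1): −0.01·log₂0.01 = 0.0664
  cell (r,2): −0.01·log₂0.01 = 0.0664
  cell (s,0): −0.03·log₂0.03 = 0.1518
  cell (s,1): −0.41·log₂0.41 = 0.5274
  cell (s,2): −0.16·log₂0.16 = 0.4230
  cell (t,0): −0.27·log₂0.27 = 0.5100
  cell (t,1): −0.03·log₂0.03 = 0.1518
  cell (t,2): −0.02·log₂0.02 = 0.1129
Sum = 2.253 bits.

2.253 bits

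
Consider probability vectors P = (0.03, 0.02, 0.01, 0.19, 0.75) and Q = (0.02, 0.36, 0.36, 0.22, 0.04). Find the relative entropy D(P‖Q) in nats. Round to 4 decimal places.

D(P‖Q) = Σ p·ln(p/q).
  0.03·ln(0.03/0.02) = 0.01216
  0.02·ln(0.02/0.36) = -0.05781
  0.01·ln(0.01/0.36) = -0.03584
  0.19·ln(0.19/0.22) = -0.02785
  0.75·ln(0.75/0.04) = 2.19840
D(P‖Q) = 2.0891 nats.

2.0891 nats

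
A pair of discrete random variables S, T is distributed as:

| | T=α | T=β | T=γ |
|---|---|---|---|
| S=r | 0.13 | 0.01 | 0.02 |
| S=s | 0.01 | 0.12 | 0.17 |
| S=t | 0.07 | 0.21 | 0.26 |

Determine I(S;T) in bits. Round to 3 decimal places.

Marginals: p(S) = (0.1600, 0.3000, 0.5400), p(T) = (0.2100, 0.3400, 0.4500).
I(S;T) = H(S) + H(T) − H(S,T).
H(S) = 1.4241, H(T) = 1.5204, H(S,T) = 2.6767.
I(S;T) = 1.4241 + 1.5204 − 2.6767 = 0.268 bits.

0.268 bits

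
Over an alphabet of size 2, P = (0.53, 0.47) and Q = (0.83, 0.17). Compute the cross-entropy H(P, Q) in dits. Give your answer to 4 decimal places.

0.4046 dits

H(P,Q) = −Σ p·log₁₀ q.
  −0.53·log₁₀(0.83) = 0.04289
  −0.47·log₁₀(0.17) = 0.36169
H(P,Q) = 0.4046 dits.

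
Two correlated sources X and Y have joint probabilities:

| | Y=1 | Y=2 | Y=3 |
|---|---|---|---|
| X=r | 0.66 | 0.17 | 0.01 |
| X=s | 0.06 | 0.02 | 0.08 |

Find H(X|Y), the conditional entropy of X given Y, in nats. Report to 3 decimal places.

Marginals: p(X) = (0.8400, 0.1600), p(Y) = (0.7200, 0.1900, 0.0900).
H(X|Y) = Σ p(Y) · H(X|Y=·).
  Y=1: p=0.7200, H(X|Y=1) = 0.2868
  Y=2: p=0.1900, H(X|Y=2) = 0.3365
  Y=3: p=0.0900, H(X|Y=3) = 0.3488
Weighted sum = 0.302 nats.

0.302 nats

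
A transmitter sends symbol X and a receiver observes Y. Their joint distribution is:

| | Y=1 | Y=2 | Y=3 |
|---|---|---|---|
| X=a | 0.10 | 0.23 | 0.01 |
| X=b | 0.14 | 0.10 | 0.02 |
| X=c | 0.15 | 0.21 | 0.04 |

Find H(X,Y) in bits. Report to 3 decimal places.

H(X,Y) = −Σ p(x,y)·log₂ p(x,y) over all 9 cells.
  cell (a,1): −0.10·log₂0.10 = 0.3322
  cell (a,2): −0.23·log₂0.23 = 0.4877
  cell (a,3): −0.01·log₂0.01 = 0.0664
  cell (b,1): −0.14·log₂0.14 = 0.3971
  cell (b,2): −0.10·log₂0.10 = 0.3322
  cell (b,3): −0.02·log₂0.02 = 0.1129
  cell (c,1): −0.15·log₂0.15 = 0.4105
  cell (c,2): −0.21·log₂0.21 = 0.4728
  cell (c,3): −0.04·log₂0.04 = 0.1858
Sum = 2.798 bits.

2.798 bits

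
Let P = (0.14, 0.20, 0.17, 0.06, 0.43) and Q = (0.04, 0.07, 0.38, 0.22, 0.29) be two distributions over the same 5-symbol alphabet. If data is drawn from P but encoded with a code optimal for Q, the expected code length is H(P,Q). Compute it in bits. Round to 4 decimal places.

H(P,Q) = −Σ p·log₂ q.
  −0.14·log₂(0.04) = 0.65014
  −0.20·log₂(0.07) = 0.76730
  −0.17·log₂(0.38) = 0.23731
  −0.06·log₂(0.22) = 0.13107
  −0.43·log₂(0.29) = 0.76793
H(P,Q) = 2.5537 bits.

2.5537 bits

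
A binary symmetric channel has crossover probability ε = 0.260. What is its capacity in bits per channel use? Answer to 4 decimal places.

Binary symmetric channel: C = 1 − h₂(ε) where h₂ is the binary entropy function.
h₂(0.260) = −0.260·log₂0.260 − 0.740·log₂0.740 = 0.8267.
C = 1 − 0.8267 = 0.1733 bits per channel use.

0.1733 bits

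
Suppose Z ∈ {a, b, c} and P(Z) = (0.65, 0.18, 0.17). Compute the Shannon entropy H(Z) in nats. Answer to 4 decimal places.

0.8899 nats

H(Z) = −Σ p·ln p.
  −(0.65)·ln(0.65) = 0.28001
  −(0.18)·ln(0.18) = 0.30866
  −(0.17)·ln(0.17) = 0.30123
Sum: 0.28001 + 0.30866 + 0.30123 = 0.8899 nats.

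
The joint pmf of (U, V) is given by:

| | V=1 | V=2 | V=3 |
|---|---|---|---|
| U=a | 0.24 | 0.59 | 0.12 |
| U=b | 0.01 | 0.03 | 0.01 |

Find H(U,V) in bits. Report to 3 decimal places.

1.595 bits

H(U,V) = −Σ p(x,y)·log₂ p(x,y) over all 6 cells.
  cell (a,1): −0.24·log₂0.24 = 0.4941
  cell (a,2): −0.59·log₂0.59 = 0.4491
  cell (a,3): −0.12·log₂0.12 = 0.3671
  cell (b,1): −0.01·log₂0.01 = 0.0664
  cell (b,2): −0.03·log₂0.03 = 0.1518
  cell (b,3): −0.01·log₂0.01 = 0.0664
Sum = 1.595 bits.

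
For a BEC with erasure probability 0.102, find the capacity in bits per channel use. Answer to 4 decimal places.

0.8980 bits

Binary erasure channel: capacity C = 1 − ε.
C = 1 − 0.102 = 0.8980 bits per channel use.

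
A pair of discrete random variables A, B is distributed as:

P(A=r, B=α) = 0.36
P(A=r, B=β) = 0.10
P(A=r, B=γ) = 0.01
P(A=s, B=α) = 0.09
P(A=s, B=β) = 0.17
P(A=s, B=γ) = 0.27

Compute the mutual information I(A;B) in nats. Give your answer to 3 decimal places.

0.245 nats

Marginals: p(A) = (0.4700, 0.5300), p(B) = (0.4500, 0.2700, 0.2800).
I(A;B) = Σ p(x,y)·ln[p(x,y)/(p(x)p(y))].
  (r,α): 0.36·ln(1.7021) = 0.1915
  (r,β): 0.10·ln(0.7880) = -0.0238
  (r,γ): 0.01·ln(0.0760) = -0.0258
  (s,α): 0.09·ln(0.3774) = -0.0877
  (s,β): 0.17·ln(1.1880) = 0.0293
  (s,γ): 0.27·ln(1.8194) = 0.1616
Sum = 0.245 nats.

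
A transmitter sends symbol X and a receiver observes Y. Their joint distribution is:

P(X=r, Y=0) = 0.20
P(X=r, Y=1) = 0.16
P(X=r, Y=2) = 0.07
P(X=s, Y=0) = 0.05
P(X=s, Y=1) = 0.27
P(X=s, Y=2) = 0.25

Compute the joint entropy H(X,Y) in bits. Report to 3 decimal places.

2.382 bits

H(X,Y) = −Σ p(x,y)·log₂ p(x,y) over all 6 cells.
  cell (r,0): −0.20·log₂0.20 = 0.4644
  cell (r,1): −0.16·log₂0.16 = 0.4230
  cell (r,2): −0.07·log₂0.07 = 0.2686
  cell (s,0): −0.05·log₂0.05 = 0.2161
  cell (s,1): −0.27·log₂0.27 = 0.5100
  cell (s,2): −0.25·log₂0.25 = 0.5000
Sum = 2.382 bits.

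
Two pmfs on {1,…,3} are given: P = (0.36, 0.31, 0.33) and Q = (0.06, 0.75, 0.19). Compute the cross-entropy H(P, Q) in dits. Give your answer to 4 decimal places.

H(P,Q) = −Σ p·log₁₀ q.
  −0.36·log₁₀(0.06) = 0.43987
  −0.31·log₁₀(0.75) = 0.03873
  −0.33·log₁₀(0.19) = 0.23801
H(P,Q) = 0.7166 dits.

0.7166 dits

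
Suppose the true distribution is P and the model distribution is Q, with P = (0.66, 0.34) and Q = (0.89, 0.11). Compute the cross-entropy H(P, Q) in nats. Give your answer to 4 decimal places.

H(P,Q) = −Σ p·ln q.
  −0.66·ln(0.89) = 0.07691
  −0.34·ln(0.11) = 0.75047
H(P,Q) = 0.8274 nats.

0.8274 nats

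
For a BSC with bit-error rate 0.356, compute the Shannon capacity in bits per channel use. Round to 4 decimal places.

Binary symmetric channel: C = 1 − h₂(ε) where h₂ is the binary entropy function.
h₂(0.356) = −0.356·log₂0.356 − 0.644·log₂0.644 = 0.9393.
C = 1 − 0.9393 = 0.0607 bits per channel use.

0.0607 bits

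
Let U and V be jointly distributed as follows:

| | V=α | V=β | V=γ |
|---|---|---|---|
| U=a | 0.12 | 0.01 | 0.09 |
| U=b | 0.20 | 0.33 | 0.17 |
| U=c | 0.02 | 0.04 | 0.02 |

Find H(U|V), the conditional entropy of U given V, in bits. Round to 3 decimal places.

1.011 bits

Marginals: p(U) = (0.2200, 0.7000, 0.0800), p(V) = (0.3400, 0.3800, 0.2800).
H(U|V) = Σ p(V) · H(U|V=·).
  V=α: p=0.3400, H(U|V=α) = 1.2210
  V=β: p=0.3800, H(U|V=β) = 0.6567
  V=γ: p=0.2800, H(U|V=γ) = 1.2353
Weighted sum = 1.011 bits.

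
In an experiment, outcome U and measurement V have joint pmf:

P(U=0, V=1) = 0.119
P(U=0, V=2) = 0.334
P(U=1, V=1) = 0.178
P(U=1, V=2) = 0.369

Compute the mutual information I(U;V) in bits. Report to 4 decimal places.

Marginals: p(U) = (0.4530, 0.5470), p(V) = (0.2970, 0.7030).
I(U;V) = H(U) + H(V) − H(U,V).
H(U) = 0.9936, H(V) = 0.8776, H(U,V) = 1.8678.
I(U;V) = 0.9936 + 0.8776 − 1.8678 = 0.0034 bits.

0.0034 bits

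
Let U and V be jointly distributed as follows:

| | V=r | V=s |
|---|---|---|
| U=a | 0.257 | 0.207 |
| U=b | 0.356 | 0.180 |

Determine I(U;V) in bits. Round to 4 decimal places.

0.0092 bits

Marginals: p(U) = (0.4640, 0.5360), p(V) = (0.6130, 0.3870).
I(U;V) = Σ p(x,y)·log₂[p(x,y)/(p(x)p(y))].
  (a,r): 0.257·log₂(0.9036) = -0.03760
  (a,s): 0.207·log₂(1.1528) = 0.04246
  (b,r): 0.356·log₂(1.0835) = 0.04118
  (b,s): 0.180·log₂(0.8678) = -0.03684
Sum = 0.0092 bits.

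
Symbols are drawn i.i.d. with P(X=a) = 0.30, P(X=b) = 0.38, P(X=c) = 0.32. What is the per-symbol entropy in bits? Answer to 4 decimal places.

1.5776 bits

H(X) = −Σ p·log₂ p.
  −(0.30)·log₂(0.30) = 0.52109
  −(0.38)·log₂(0.38) = 0.53045
  −(0.32)·log₂(0.32) = 0.52603
Sum: 0.52109 + 0.53045 + 0.52603 = 1.5776 bits.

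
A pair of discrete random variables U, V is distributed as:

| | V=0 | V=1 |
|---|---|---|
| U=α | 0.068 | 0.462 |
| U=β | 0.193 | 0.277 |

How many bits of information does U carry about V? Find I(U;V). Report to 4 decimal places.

Marginals: p(U) = (0.5300, 0.4700), p(V) = (0.2610, 0.7390).
I(U;V) = Σ p(x,y)·log₂[p(x,y)/(p(x)p(y))].
  (α,0): 0.068·log₂(0.4916) = -0.06967
  (α,1): 0.462·log₂(1.1796) = 0.11007
  (β,0): 0.193·log₂(1.5733) = 0.12619
  (β,1): 0.277·log₂(0.7975) = -0.09042
Sum = 0.0762 bits.

0.0762 bits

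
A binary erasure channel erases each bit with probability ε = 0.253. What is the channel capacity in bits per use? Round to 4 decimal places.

Binary erasure channel: capacity C = 1 − ε.
C = 1 − 0.253 = 0.7470 bits per channel use.

0.7470 bits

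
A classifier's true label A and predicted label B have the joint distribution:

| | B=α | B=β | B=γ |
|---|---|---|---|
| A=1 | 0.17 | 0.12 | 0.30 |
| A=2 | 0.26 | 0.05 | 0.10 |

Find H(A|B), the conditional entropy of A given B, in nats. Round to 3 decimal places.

0.616 nats

Marginals: p(A) = (0.5900, 0.4100), p(B) = (0.4300, 0.1700, 0.4000).
H(A|B) = Σ p(B) · H(A|B=·).
  B=α: p=0.4300, H(A|B=α) = 0.6711
  B=β: p=0.1700, H(A|B=β) = 0.6058
  B=γ: p=0.4000, H(A|B=γ) = 0.5623
Weighted sum = 0.616 nats.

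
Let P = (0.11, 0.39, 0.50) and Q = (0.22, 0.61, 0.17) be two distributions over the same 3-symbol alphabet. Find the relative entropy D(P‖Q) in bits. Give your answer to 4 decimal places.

D(P‖Q) = Σ p·log₂(p/q).
  0.11·log₂(0.11/0.22) = -0.11000
  0.39·log₂(0.39/0.61) = -0.25168
  0.50·log₂(0.50/0.17) = 0.77820
D(P‖Q) = 0.4165 bits.

0.4165 bits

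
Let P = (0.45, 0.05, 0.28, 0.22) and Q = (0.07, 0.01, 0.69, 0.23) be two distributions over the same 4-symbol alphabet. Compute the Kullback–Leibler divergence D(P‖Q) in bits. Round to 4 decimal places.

D(P‖Q) = Σ p·log₂(p/q).
  0.45·log₂(0.45/0.07) = 1.20802
  0.05·log₂(0.05/0.01) = 0.11610
  0.28·log₂(0.28/0.69) = -0.36433
  0.22·log₂(0.22/0.23) = -0.01411
D(P‖Q) = 0.9457 bits.

0.9457 bits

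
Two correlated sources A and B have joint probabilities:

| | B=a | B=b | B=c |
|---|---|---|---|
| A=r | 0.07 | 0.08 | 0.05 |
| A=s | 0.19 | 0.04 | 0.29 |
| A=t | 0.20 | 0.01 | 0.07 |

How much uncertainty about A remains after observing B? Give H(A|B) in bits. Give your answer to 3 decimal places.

1.309 bits

Chain rule: H(A|B) = H(A,B) − H(B).
Marginals: p(A) = (0.2000, 0.5200, 0.2800), p(B) = (0.4600, 0.1300, 0.4100).
H(A,B) = 2.7344 bits; H(B) = 1.4254 bits.
H(A|B) = 2.7344 − 1.4254 = 1.309 bits.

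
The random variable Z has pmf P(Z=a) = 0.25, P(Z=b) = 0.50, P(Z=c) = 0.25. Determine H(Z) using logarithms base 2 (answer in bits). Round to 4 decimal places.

1.5000 bits

H(Z) = −Σ p·log₂ p.
  −(0.25)·log₂(0.25) = 0.50000
  −(0.50)·log₂(0.50) = 0.50000
  −(0.25)·log₂(0.25) = 0.50000
Sum: 0.50000 + 0.50000 + 0.50000 = 1.5000 bits.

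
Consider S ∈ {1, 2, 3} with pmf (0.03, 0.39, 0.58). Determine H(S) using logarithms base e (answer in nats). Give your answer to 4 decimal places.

H(S) = −Σ p·ln p.
  −(0.03)·ln(0.03) = 0.10520
  −(0.39)·ln(0.39) = 0.36723
  −(0.58)·ln(0.58) = 0.31594
Sum: 0.10520 + 0.36723 + 0.31594 = 0.7884 nats.

0.7884 nats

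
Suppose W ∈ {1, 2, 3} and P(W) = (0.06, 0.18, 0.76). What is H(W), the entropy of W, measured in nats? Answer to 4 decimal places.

H(W) = −Σ p·ln p.
  −(0.06)·ln(0.06) = 0.16880
  −(0.18)·ln(0.18) = 0.30866
  −(0.76)·ln(0.76) = 0.20857
Sum: 0.16880 + 0.30866 + 0.20857 = 0.6860 nats.

0.6860 nats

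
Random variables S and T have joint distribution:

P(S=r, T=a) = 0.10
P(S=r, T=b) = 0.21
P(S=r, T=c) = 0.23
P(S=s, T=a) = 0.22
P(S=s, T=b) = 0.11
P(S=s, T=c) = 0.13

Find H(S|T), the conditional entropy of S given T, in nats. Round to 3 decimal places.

0.640 nats

Chain rule: H(S|T) = H(S,T) − H(T).
Marginals: p(S) = (0.5400, 0.4600), p(T) = (0.3200, 0.3200, 0.3600).
H(S,T) = 1.7372 nats; H(T) = 1.0970 nats.
H(S|T) = 1.7372 − 1.0970 = 0.640 nats.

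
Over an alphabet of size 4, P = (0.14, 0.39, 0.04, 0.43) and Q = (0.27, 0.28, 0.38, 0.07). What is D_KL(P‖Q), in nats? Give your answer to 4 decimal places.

0.7278 nats

D(P‖Q) = Σ p·ln(p/q).
  0.14·ln(0.14/0.27) = -0.09195
  0.39·ln(0.39/0.28) = 0.12923
  0.04·ln(0.04/0.38) = -0.09005
  0.43·ln(0.43/0.07) = 0.78057
D(P‖Q) = 0.7278 nats.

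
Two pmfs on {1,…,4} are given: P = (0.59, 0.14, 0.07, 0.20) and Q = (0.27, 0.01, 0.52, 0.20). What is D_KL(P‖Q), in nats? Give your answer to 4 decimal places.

D(P‖Q) = Σ p·ln(p/q).
  0.59·ln(0.59/0.27) = 0.46120
  0.14·ln(0.14/0.01) = 0.36947
  0.07·ln(0.07/0.52) = -0.14037
  0.20·ln(0.20/0.20) = 0.00000
D(P‖Q) = 0.6903 nats.

0.6903 nats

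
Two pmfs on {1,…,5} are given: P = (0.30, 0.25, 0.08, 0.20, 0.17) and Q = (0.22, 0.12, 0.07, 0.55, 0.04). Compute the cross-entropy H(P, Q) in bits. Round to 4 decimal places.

H(P,Q) = −Σ p·log₂ q.
  −0.30·log₂(0.22) = 0.65533
  −0.25·log₂(0.12) = 0.76472
  −0.08·log₂(0.07) = 0.30692
  −0.20·log₂(0.55) = 0.17250
  −0.17·log₂(0.04) = 0.78946
H(P,Q) = 2.6889 bits.

2.6889 bits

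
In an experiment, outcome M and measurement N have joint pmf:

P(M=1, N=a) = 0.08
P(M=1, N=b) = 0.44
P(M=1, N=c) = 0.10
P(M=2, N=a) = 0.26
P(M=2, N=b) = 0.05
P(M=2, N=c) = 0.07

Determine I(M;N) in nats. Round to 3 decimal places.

0.202 nats

Marginals: p(M) = (0.6200, 0.3800), p(N) = (0.3400, 0.4900, 0.1700).
I(M;N) = H(M) + H(N) − H(M,N).
H(M) = 0.6641, H(N) = 1.0176, H(M,N) = 1.4797.
I(M;N) = 0.6641 + 1.0176 − 1.4797 = 0.202 nats.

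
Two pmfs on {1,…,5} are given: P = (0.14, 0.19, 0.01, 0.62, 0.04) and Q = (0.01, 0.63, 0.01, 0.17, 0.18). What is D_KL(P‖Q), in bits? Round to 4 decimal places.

D(P‖Q) = Σ p·log₂(p/q).
  0.14·log₂(0.14/0.01) = 0.53303
  0.19·log₂(0.19/0.63) = -0.32858
  0.01·log₂(0.01/0.01) = 0.00000
  0.62·log₂(0.62/0.17) = 1.15737
  0.04·log₂(0.04/0.18) = -0.08680
D(P‖Q) = 1.2750 bits.

1.2750 bits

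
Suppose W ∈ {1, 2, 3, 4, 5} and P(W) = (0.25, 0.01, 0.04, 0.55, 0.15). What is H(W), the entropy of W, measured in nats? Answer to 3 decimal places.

1.135 nats

H(W) = −Σ p·ln p.
  −(0.25)·ln(0.25) = 0.3466
  −(0.01)·ln(0.01) = 0.0461
  −(0.04)·ln(0.04) = 0.1288
  −(0.55)·ln(0.55) = 0.3288
  −(0.15)·ln(0.15) = 0.2846
Sum: 0.3466 + 0.0461 + 0.1288 + 0.3288 + 0.2846 = 1.135 nats.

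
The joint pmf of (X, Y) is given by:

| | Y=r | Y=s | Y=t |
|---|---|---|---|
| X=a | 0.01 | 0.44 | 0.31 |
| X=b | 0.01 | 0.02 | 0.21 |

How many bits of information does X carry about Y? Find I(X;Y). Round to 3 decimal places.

0.150 bits

Marginals: p(X) = (0.7600, 0.2400), p(Y) = (0.0200, 0.4600, 0.5200).
I(X;Y) = Σ p(x,y)·log₂[p(x,y)/(p(x)p(y))].
  (a,r): 0.01·log₂(0.6579) = -0.0060
  (a,s): 0.44·log₂(1.2586) = 0.1460
  (a,t): 0.31·log₂(0.7844) = -0.1086
  (b,r): 0.01·log₂(2.0833) = 0.0106
  (b,s): 0.02·log₂(0.1812) = -0.0493
  (b,t): 0.21·log₂(1.6827) = 0.1577
Sum = 0.150 bits.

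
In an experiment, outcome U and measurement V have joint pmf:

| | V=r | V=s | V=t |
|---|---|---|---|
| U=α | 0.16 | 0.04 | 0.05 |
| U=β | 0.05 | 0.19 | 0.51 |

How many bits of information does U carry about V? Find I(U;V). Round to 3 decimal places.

Marginals: p(U) = (0.2500, 0.7500), p(V) = (0.2100, 0.2300, 0.5600).
I(U;V) = Σ p(x,y)·log₂[p(x,y)/(p(x)p(y))].
  (α,r): 0.16·log₂(3.0476) = 0.2572
  (α,s): 0.04·log₂(0.6957) = -0.0209
  (α,t): 0.05·log₂(0.3571) = -0.0743
  (β,r): 0.05·log₂(0.3175) = -0.0828
  (β,s): 0.19·log₂(1.1014) = 0.0265
  (β,t): 0.51·log₂(1.2143) = 0.1429
Sum = 0.249 bits.

0.249 bits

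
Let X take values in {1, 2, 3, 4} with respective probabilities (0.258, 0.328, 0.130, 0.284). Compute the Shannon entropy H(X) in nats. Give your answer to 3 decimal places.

1.338 nats

H(X) = −Σ p·ln p.
  −(0.258)·ln(0.258) = 0.3495
  −(0.328)·ln(0.328) = 0.3656
  −(0.130)·ln(0.130) = 0.2652
  −(0.284)·ln(0.284) = 0.3575
Sum: 0.3495 + 0.3656 + 0.2652 + 0.3575 = 1.338 nats.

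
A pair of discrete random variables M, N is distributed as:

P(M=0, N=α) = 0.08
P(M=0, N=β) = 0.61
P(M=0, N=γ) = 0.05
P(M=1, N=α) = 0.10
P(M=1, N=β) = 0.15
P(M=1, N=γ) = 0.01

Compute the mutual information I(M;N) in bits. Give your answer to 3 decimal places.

0.065 bits

Marginals: p(M) = (0.7400, 0.2600), p(N) = (0.1800, 0.7600, 0.0600).
I(M;N) = H(M) + H(N) − H(M,N).
H(M) = 0.8267, H(N) = 0.9897, H(M,N) = 1.7518.
I(M;N) = 0.8267 + 0.9897 − 1.7518 = 0.065 bits.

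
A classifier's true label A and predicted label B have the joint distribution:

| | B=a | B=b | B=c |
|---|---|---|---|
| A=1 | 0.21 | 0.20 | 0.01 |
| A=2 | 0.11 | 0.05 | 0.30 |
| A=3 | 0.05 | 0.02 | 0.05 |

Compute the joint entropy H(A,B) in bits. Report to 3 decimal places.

H(A,B) = −Σ p(x,y)·log₂ p(x,y) over all 9 cells.
  cell (1,a): −0.21·log₂0.21 = 0.4728
  cell (1,b): −0.20·log₂0.20 = 0.4644
  cell (1,c): −0.01·log₂0.01 = 0.0664
  cell (2,a): −0.11·log₂0.11 = 0.3503
  cell (2,b): −0.05·log₂0.05 = 0.2161
  cell (2,c): −0.30·log₂0.30 = 0.5211
  cell (3,a): −0.05·log₂0.05 = 0.2161
  cell (3,b): −0.02·log₂0.02 = 0.1129
  cell (3,c): −0.05·log₂0.05 = 0.2161
Sum = 2.636 bits.

2.636 bits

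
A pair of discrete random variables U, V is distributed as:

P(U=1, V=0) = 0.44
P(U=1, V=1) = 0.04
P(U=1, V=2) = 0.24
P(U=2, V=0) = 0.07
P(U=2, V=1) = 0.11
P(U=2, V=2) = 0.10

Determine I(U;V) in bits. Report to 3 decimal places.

Marginals: p(U) = (0.7200, 0.2800), p(V) = (0.5100, 0.1500, 0.3400).
I(U;V) = Σ p(x,y)·log₂[p(x,y)/(p(x)p(y))].
  (1,0): 0.44·log₂(1.1983) = 0.1148
  (1,1): 0.04·log₂(0.3704) = -0.0573
  (1,2): 0.24·log₂(0.9804) = -0.0069
  (2,0): 0.07·log₂(0.4902) = -0.0720
  (2,1): 0.11·log₂(2.6190) = 0.1528
  (2,2): 0.10·log₂(1.0504) = 0.0071
Sum = 0.139 bits.

0.139 bits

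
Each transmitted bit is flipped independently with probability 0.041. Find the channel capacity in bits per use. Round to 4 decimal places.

Binary symmetric channel: C = 1 − h₂(ε) where h₂ is the binary entropy function.
h₂(0.041) = −0.041·log₂0.041 − 0.959·log₂0.959 = 0.2469.
C = 1 − 0.2469 = 0.7531 bits per channel use.

0.7531 bits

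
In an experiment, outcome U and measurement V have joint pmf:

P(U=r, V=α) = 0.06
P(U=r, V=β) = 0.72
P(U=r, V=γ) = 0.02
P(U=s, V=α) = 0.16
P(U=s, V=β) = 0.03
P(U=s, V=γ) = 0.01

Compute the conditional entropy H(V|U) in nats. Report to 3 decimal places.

Chain rule: H(V|U) = H(U,V) − H(U).
Marginals: p(U) = (0.8000, 0.2000), p(V) = (0.2200, 0.7500, 0.0300).
H(U,V) = 0.9280 nats; H(U) = 0.5004 nats.
H(V|U) = 0.9280 − 0.5004 = 0.428 nats.

0.428 nats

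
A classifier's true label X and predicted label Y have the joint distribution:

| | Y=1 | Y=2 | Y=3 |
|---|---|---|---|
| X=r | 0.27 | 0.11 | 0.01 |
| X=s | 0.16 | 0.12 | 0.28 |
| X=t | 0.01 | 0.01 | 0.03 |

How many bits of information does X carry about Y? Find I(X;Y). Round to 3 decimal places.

Marginals: p(X) = (0.3900, 0.5600, 0.0500), p(Y) = (0.4400, 0.2400, 0.3200).
I(X;Y) = Σ p(x,y)·log₂[p(x,y)/(p(x)p(y))].
  (r,1): 0.27·log₂(1.5734) = 0.1766
  (r,2): 0.11·log₂(1.1752) = 0.0256
  (r,3): 0.01·log₂(0.0801) = -0.0364
  (s,1): 0.16·log₂(0.6494) = -0.0997
  (s,2): 0.12·log₂(0.8929) = -0.0196
  (s,3): 0.28·log₂(1.5625) = 0.1803
  (t,1): 0.01·log₂(0.4545) = -0.0114
  (t,2): 0.01·log₂(0.8333) = -0.0026
  (t,3): 0.03·log₂(1.8750) = 0.0272
Sum = 0.240 bits.

0.240 bits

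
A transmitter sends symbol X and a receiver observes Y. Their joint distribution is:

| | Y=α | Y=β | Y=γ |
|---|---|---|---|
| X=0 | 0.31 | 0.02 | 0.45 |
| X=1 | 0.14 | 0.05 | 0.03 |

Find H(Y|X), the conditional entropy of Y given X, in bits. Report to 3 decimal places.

1.160 bits

Marginals: p(X) = (0.7800, 0.2200), p(Y) = (0.4500, 0.0700, 0.4800).
H(Y|X) = Σ p(X) · H(Y|X=·).
  X=0: p=0.7800, H(Y|X=0) = 1.1224
  X=1: p=0.2200, H(Y|X=1) = 1.2927
Weighted sum = 1.160 bits.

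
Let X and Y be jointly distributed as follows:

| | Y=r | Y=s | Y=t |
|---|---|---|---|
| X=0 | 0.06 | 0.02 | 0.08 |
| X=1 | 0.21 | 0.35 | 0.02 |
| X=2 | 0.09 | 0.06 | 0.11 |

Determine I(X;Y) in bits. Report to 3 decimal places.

Marginals: p(X) = (0.1600, 0.5800, 0.2600), p(Y) = (0.3600, 0.4300, 0.2100).
I(X;Y) = Σ p(x,y)·log₂[p(x,y)/(p(x)p(y))].
  (0,r): 0.06·log₂(1.0417) = 0.0035
  (0,s): 0.02·log₂(0.2907) = -0.0356
  (0,t): 0.08·log₂(2.3810) = 0.1001
  (1,r): 0.21·log₂(1.0057) = 0.0017
  (1,s): 0.35·log₂(1.4034) = 0.1711
  (1,t): 0.02·log₂(0.1642) = -0.0521
  (2,r): 0.09·log₂(0.9615) = -0.0051
  (2,s): 0.06·log₂(0.5367) = -0.0539
  (2,t): 0.11·log₂(2.0147) = 0.1112
Sum = 0.241 bits.

0.241 bits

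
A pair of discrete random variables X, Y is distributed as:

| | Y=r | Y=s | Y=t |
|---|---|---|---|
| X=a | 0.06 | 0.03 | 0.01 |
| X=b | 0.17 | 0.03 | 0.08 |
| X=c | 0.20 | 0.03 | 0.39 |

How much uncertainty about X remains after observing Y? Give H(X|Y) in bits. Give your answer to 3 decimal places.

1.141 bits

Chain rule: H(X|Y) = H(X,Y) − H(Y).
Marginals: p(X) = (0.1000, 0.2800, 0.6200), p(Y) = (0.4300, 0.0900, 0.4800).
H(X,Y) = 2.4856 bits; H(Y) = 1.3445 bits.
H(X|Y) = 2.4856 − 1.3445 = 1.141 bits.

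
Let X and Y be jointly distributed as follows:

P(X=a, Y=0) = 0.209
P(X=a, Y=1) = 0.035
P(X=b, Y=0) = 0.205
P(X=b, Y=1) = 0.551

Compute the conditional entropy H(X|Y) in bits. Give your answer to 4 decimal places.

0.6052 bits

Marginals: p(X) = (0.2440, 0.7560), p(Y) = (0.4140, 0.5860).
H(X|Y) = Σ p(Y) · H(X|Y=·).
  Y=0: p=0.4140, H(X|Y=0) = 0.9999
  Y=1: p=0.5860, H(X|Y=1) = 0.3264
Weighted sum = 0.6052 bits.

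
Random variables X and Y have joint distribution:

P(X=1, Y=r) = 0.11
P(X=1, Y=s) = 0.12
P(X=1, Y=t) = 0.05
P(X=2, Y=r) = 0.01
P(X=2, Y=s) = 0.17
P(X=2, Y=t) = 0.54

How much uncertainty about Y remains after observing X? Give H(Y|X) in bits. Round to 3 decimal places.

Chain rule: H(Y|X) = H(X,Y) − H(X).
Marginals: p(X) = (0.2800, 0.7200), p(Y) = (0.1200, 0.2900, 0.5900).
H(X,Y) = 1.9145 bits; H(X) = 0.8555 bits.
H(Y|X) = 1.9145 − 0.8555 = 1.059 bits.

1.059 bits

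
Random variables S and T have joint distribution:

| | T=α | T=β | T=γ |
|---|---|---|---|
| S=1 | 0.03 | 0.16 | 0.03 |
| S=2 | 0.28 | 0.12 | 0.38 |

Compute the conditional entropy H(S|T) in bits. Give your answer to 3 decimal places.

0.573 bits

Marginals: p(S) = (0.2200, 0.7800), p(T) = (0.3100, 0.2800, 0.4100).
H(S|T) = Σ p(T) · H(S|T=·).
  T=α: p=0.3100, H(S|T=α) = 0.4587
  T=β: p=0.2800, H(S|T=β) = 0.9852
  T=γ: p=0.4100, H(S|T=γ) = 0.3776
Weighted sum = 0.573 bits.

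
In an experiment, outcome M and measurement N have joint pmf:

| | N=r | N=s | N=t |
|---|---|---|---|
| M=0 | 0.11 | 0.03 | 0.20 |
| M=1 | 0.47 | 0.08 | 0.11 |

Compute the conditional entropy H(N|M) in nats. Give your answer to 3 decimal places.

Chain rule: H(N|M) = H(M,N) − H(M).
Marginals: p(M) = (0.3400, 0.6600), p(N) = (0.5800, 0.1100, 0.3100).
H(M,N) = 1.4696 nats; H(M) = 0.6410 nats.
H(N|M) = 1.4696 − 0.6410 = 0.829 nats.

0.829 nats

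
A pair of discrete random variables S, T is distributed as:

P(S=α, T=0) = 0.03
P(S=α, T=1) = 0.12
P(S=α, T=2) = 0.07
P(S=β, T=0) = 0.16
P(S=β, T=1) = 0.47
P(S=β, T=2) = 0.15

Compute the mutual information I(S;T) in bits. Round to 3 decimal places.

0.012 bits

Marginals: p(S) = (0.2200, 0.7800), p(T) = (0.1900, 0.5900, 0.2200).
I(S;T) = H(S) + H(T) − H(S,T).
H(S) = 0.7602, H(T) = 1.3849, H(S,T) = 2.1329.
I(S;T) = 0.7602 + 1.3849 − 2.1329 = 0.012 bits.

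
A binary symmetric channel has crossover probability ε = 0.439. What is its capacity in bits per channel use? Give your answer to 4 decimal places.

Binary symmetric channel: C = 1 − h₂(ε) where h₂ is the binary entropy function.
h₂(0.439) = −0.439·log₂0.439 − 0.561·log₂0.561 = 0.9892.
C = 1 − 0.9892 = 0.0108 bits per channel use.

0.0108 bits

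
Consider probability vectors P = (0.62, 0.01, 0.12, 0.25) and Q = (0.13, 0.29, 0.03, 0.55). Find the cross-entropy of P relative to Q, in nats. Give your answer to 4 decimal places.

1.8476 nats

H(P,Q) = −Σ p·ln q.
  −0.62·ln(0.13) = 1.26494
  −0.01·ln(0.29) = 0.01238
  −0.12·ln(0.03) = 0.42079
  −0.25·ln(0.55) = 0.14946
H(P,Q) = 1.8476 nats.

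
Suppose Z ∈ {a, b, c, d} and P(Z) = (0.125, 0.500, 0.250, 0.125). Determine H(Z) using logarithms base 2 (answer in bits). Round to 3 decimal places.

H(Z) = −Σ p·log₂ p.
  −(0.125)·log₂(0.125) = 0.3750
  −(0.500)·log₂(0.500) = 0.5000
  −(0.250)·log₂(0.250) = 0.5000
  −(0.125)·log₂(0.125) = 0.3750
Sum: 0.3750 + 0.5000 + 0.5000 + 0.3750 = 1.750 bits.

1.750 bits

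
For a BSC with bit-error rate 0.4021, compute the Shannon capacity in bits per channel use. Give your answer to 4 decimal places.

0.0278 bits

Binary symmetric channel: C = 1 − h₂(ε) where h₂ is the binary entropy function.
h₂(0.4021) = −0.4021·log₂0.4021 − 0.5979·log₂0.5979 = 0.9722.
C = 1 − 0.9722 = 0.0278 bits per channel use.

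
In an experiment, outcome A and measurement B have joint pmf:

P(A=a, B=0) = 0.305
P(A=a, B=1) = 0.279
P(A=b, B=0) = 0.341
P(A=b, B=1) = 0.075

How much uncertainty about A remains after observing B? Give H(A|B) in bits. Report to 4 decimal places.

Marginals: p(A) = (0.5840, 0.4160), p(B) = (0.6460, 0.3540).
H(A|B) = Σ p(B) · H(A|B=·).
  B=0: p=0.6460, H(A|B=0) = 0.9978
  B=1: p=0.3540, H(A|B=1) = 0.7450
Weighted sum = 0.9083 bits.

0.9083 bits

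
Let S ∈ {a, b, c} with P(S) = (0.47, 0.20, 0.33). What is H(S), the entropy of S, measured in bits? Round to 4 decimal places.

H(S) = −Σ p·log₂ p.
  −(0.47)·log₂(0.47) = 0.51196
  −(0.20)·log₂(0.20) = 0.46439
  −(0.33)·log₂(0.33) = 0.52782
Sum: 0.51196 + 0.46439 + 0.52782 = 1.5042 bits.

1.5042 bits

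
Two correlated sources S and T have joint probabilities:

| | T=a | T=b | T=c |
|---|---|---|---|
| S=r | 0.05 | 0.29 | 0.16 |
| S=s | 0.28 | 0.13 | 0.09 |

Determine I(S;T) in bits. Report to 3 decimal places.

Marginals: p(S) = (0.5000, 0.5000), p(T) = (0.3300, 0.4200, 0.2500).
I(S;T) = Σ p(x,y)·log₂[p(x,y)/(p(x)p(y))].
  (r,a): 0.05·log₂(0.3030) = -0.0861
  (r,b): 0.29·log₂(1.3810) = 0.1350
  (r,c): 0.16·log₂(1.2800) = 0.0570
  (s,a): 0.28·log₂(1.6970) = 0.2136
  (s,b): 0.13·log₂(0.6190) = -0.0899
  (s,c): 0.09·log₂(0.7200) = -0.0427
Sum = 0.187 bits.

0.187 bits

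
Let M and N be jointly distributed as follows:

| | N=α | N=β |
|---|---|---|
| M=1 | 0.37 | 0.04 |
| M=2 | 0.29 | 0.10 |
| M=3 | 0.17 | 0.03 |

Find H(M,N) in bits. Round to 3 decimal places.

2.153 bits

H(M,N) = −Σ p(x,y)·log₂ p(x,y) over all 6 cells.
  cell (1,α): −0.37·log₂0.37 = 0.5307
  cell (1,β): −0.04·log₂0.04 = 0.1858
  cell (2,α): −0.29·log₂0.29 = 0.5179
  cell (2,β): −0.10·log₂0.10 = 0.3322
  cell (3,α): −0.17·log₂0.17 = 0.4346
  cell (3,β): −0.03·log₂0.03 = 0.1518
Sum = 2.153 bits.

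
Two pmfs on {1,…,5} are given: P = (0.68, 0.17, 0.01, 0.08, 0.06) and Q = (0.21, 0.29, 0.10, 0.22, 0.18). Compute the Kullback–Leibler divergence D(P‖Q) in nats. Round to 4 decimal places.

0.5383 nats

D(P‖Q) = Σ p·ln(p/q).
  0.68·ln(0.68/0.21) = 0.79899
  0.17·ln(0.17/0.29) = -0.09079
  0.01·ln(0.01/0.10) = -0.02303
  0.08·ln(0.08/0.22) = -0.08093
  0.06·ln(0.06/0.18) = -0.06592
D(P‖Q) = 0.5383 nats.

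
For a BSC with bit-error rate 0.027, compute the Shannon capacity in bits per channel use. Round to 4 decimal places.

Binary symmetric channel: C = 1 − h₂(ε) where h₂ is the binary entropy function.
h₂(0.027) = −0.027·log₂0.027 − 0.973·log₂0.973 = 0.1791.
C = 1 − 0.1791 = 0.8209 bits per channel use.

0.8209 bits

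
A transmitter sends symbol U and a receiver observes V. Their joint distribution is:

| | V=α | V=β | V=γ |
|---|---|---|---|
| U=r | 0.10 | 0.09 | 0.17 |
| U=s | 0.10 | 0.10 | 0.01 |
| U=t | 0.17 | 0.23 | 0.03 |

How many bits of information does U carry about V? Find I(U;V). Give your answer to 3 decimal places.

0.172 bits

Marginals: p(U) = (0.3600, 0.2100, 0.4300), p(V) = (0.3700, 0.4200, 0.2100).
I(U;V) = H(U) + H(V) − H(U,V).
H(U) = 1.5270, H(V) = 1.5292, H(U,V) = 2.8843.
I(U;V) = 1.5270 + 1.5292 − 2.8843 = 0.172 bits.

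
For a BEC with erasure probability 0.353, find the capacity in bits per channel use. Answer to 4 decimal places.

0.6470 bits

Binary erasure channel: capacity C = 1 − ε.
C = 1 − 0.353 = 0.6470 bits per channel use.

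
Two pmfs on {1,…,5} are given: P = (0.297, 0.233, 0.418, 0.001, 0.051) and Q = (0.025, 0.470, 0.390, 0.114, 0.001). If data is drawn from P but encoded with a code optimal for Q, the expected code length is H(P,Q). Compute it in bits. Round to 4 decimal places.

H(P,Q) = −Σ p·log₂ q.
  −0.297·log₂(0.025) = 1.58061
  −0.233·log₂(0.470) = 0.25380
  −0.418·log₂(0.390) = 0.56783
  −0.001·log₂(0.114) = 0.00313
  −0.051·log₂(0.001) = 0.50825
H(P,Q) = 2.9136 bits.

2.9136 bits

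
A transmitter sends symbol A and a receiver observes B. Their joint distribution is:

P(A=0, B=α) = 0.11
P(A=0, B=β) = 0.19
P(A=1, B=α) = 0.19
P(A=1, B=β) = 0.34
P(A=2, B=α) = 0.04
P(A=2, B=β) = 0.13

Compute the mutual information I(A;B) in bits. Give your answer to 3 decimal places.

0.008 bits

Marginals: p(A) = (0.3000, 0.5300, 0.1700), p(B) = (0.3400, 0.6600).
I(A;B) = H(A) + H(B) − H(A,B).
H(A) = 1.4411, H(B) = 0.9248, H(A,B) = 2.3583.
I(A;B) = 1.4411 + 0.9248 − 2.3583 = 0.008 bits.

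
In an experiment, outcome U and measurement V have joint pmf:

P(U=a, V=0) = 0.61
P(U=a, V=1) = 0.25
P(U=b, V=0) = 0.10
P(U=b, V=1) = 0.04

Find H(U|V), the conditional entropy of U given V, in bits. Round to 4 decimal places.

Marginals: p(U) = (0.8600, 0.1400), p(V) = (0.7100, 0.2900).
H(U|V) = Σ p(V) · H(U|V=·).
  V=0: p=0.7100, H(U|V=0) = 0.5864
  V=1: p=0.2900, H(U|V=1) = 0.5788
Weighted sum = 0.5842 bits.

0.5842 bits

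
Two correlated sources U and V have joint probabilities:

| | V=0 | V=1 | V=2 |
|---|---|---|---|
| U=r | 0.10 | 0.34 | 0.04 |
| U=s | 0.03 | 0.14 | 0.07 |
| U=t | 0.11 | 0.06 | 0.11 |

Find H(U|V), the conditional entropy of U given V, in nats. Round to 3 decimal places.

0.938 nats

Marginals: p(U) = (0.4800, 0.2400, 0.2800), p(V) = (0.2400, 0.5400, 0.2200).
H(U|V) = Σ p(V) · H(U|V=·).
  V=0: p=0.2400, H(U|V=0) = 0.9823
  V=1: p=0.5400, H(U|V=1) = 0.8854
  V=2: p=0.2200, H(U|V=2) = 1.0209
Weighted sum = 0.938 nats.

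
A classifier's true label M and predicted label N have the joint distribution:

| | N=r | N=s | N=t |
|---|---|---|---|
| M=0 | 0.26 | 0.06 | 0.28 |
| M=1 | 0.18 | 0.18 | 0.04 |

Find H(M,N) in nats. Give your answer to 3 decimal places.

1.622 nats

H(M,N) = −Σ p(x,y)·ln p(x,y) over all 6 cells.
  cell (0,r): −0.26·ln0.26 = 0.3502
  cell (0,s): −0.06·ln0.06 = 0.1688
  cell (0,t): −0.28·ln0.28 = 0.3564
  cell (1,r): −0.18·ln0.18 = 0.3087
  cell (1,s): −0.18·ln0.18 = 0.3087
  cell (1,t): −0.04·ln0.04 = 0.1288
Sum = 1.622 nats.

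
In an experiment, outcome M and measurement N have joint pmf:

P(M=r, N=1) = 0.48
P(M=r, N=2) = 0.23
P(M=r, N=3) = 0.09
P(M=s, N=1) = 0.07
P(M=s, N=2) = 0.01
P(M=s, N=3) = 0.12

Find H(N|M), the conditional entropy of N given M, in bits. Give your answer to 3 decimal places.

Marginals: p(M) = (0.8000, 0.2000), p(N) = (0.5500, 0.2400, 0.2100).
H(N|M) = Σ p(M) · H(N|M=·).
  M=r: p=0.8000, H(N|M=r) = 1.3138
  M=s: p=0.2000, H(N|M=s) = 1.1884
Weighted sum = 1.289 bits.

1.289 bits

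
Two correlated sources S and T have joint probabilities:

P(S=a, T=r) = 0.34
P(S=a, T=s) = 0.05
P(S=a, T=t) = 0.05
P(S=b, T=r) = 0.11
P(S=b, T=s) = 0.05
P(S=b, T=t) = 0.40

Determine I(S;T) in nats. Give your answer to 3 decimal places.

0.209 nats

Marginals: p(S) = (0.4400, 0.5600), p(T) = (0.4500, 0.1000, 0.4500).
I(S;T) = Σ p(x,y)·ln[p(x,y)/(p(x)p(y))].
  (a,r): 0.34·ln(1.7172) = 0.1838
  (a,s): 0.05·ln(1.1364) = 0.0064
  (a,t): 0.05·ln(0.2525) = -0.0688
  (b,r): 0.11·ln(0.4365) = -0.0912
  (b,s): 0.05·ln(0.8929) = -0.0057
  (b,t): 0.40·ln(1.5873) = 0.1848
Sum = 0.209 nats.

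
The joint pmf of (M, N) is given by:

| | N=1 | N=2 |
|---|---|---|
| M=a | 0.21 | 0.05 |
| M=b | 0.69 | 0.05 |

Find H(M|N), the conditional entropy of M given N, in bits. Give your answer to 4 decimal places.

0.8054 bits

Chain rule: H(M|N) = H(M,N) − H(N).
Marginals: p(M) = (0.2600, 0.7400), p(N) = (0.9000, 0.1000).
H(M,N) = 1.2744 bits; H(N) = 0.4690 bits.
H(M|N) = 1.2744 − 0.4690 = 0.8054 bits.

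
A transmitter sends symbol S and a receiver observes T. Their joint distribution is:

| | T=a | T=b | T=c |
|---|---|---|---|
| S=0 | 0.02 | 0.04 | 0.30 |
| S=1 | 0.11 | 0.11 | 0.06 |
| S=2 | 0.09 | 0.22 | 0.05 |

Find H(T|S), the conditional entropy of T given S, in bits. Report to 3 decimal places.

1.198 bits

Marginals: p(S) = (0.3600, 0.2800, 0.3600), p(T) = (0.2200, 0.3700, 0.4100).
H(T|S) = Σ p(S) · H(T|S=·).
  S=0: p=0.3600, H(T|S=0) = 0.8031
  S=1: p=0.2800, H(T|S=1) = 1.5353
  S=2: p=0.3600, H(T|S=2) = 1.3297
Weighted sum = 1.198 bits.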